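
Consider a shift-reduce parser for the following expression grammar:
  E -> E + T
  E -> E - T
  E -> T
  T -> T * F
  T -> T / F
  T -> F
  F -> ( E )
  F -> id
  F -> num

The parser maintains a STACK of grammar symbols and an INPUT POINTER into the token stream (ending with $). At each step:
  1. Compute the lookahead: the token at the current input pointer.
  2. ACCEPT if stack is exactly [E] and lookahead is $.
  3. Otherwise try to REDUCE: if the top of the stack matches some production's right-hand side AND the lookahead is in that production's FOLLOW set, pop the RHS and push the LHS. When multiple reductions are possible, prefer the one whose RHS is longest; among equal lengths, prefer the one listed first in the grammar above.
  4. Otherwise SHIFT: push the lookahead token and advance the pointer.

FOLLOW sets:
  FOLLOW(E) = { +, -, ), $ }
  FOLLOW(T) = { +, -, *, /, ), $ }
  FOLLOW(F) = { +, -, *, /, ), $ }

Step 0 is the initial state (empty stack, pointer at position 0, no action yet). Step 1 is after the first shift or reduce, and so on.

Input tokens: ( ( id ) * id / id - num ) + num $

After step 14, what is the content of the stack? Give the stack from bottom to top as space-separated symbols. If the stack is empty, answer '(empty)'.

Answer: ( T /

Derivation:
Step 1: shift (. Stack=[(] ptr=1 lookahead=( remaining=[( id ) * id / id - num ) + num $]
Step 2: shift (. Stack=[( (] ptr=2 lookahead=id remaining=[id ) * id / id - num ) + num $]
Step 3: shift id. Stack=[( ( id] ptr=3 lookahead=) remaining=[) * id / id - num ) + num $]
Step 4: reduce F->id. Stack=[( ( F] ptr=3 lookahead=) remaining=[) * id / id - num ) + num $]
Step 5: reduce T->F. Stack=[( ( T] ptr=3 lookahead=) remaining=[) * id / id - num ) + num $]
Step 6: reduce E->T. Stack=[( ( E] ptr=3 lookahead=) remaining=[) * id / id - num ) + num $]
Step 7: shift ). Stack=[( ( E )] ptr=4 lookahead=* remaining=[* id / id - num ) + num $]
Step 8: reduce F->( E ). Stack=[( F] ptr=4 lookahead=* remaining=[* id / id - num ) + num $]
Step 9: reduce T->F. Stack=[( T] ptr=4 lookahead=* remaining=[* id / id - num ) + num $]
Step 10: shift *. Stack=[( T *] ptr=5 lookahead=id remaining=[id / id - num ) + num $]
Step 11: shift id. Stack=[( T * id] ptr=6 lookahead=/ remaining=[/ id - num ) + num $]
Step 12: reduce F->id. Stack=[( T * F] ptr=6 lookahead=/ remaining=[/ id - num ) + num $]
Step 13: reduce T->T * F. Stack=[( T] ptr=6 lookahead=/ remaining=[/ id - num ) + num $]
Step 14: shift /. Stack=[( T /] ptr=7 lookahead=id remaining=[id - num ) + num $]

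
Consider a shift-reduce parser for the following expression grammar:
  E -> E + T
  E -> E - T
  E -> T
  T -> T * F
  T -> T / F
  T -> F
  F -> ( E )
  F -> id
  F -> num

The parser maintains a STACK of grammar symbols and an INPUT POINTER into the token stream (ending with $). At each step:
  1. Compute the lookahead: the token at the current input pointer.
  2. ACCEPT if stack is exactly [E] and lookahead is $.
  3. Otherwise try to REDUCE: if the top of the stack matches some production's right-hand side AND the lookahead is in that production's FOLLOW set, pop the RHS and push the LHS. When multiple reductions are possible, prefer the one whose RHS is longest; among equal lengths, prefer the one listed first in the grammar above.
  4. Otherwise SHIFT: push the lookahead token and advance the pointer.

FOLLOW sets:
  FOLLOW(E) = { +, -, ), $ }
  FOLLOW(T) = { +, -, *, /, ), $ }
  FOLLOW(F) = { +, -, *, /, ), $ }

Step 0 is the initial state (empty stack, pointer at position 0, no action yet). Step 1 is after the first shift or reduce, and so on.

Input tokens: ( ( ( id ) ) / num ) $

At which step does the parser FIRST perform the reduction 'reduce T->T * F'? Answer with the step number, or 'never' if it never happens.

Answer: never

Derivation:
Step 1: shift (. Stack=[(] ptr=1 lookahead=( remaining=[( ( id ) ) / num ) $]
Step 2: shift (. Stack=[( (] ptr=2 lookahead=( remaining=[( id ) ) / num ) $]
Step 3: shift (. Stack=[( ( (] ptr=3 lookahead=id remaining=[id ) ) / num ) $]
Step 4: shift id. Stack=[( ( ( id] ptr=4 lookahead=) remaining=[) ) / num ) $]
Step 5: reduce F->id. Stack=[( ( ( F] ptr=4 lookahead=) remaining=[) ) / num ) $]
Step 6: reduce T->F. Stack=[( ( ( T] ptr=4 lookahead=) remaining=[) ) / num ) $]
Step 7: reduce E->T. Stack=[( ( ( E] ptr=4 lookahead=) remaining=[) ) / num ) $]
Step 8: shift ). Stack=[( ( ( E )] ptr=5 lookahead=) remaining=[) / num ) $]
Step 9: reduce F->( E ). Stack=[( ( F] ptr=5 lookahead=) remaining=[) / num ) $]
Step 10: reduce T->F. Stack=[( ( T] ptr=5 lookahead=) remaining=[) / num ) $]
Step 11: reduce E->T. Stack=[( ( E] ptr=5 lookahead=) remaining=[) / num ) $]
Step 12: shift ). Stack=[( ( E )] ptr=6 lookahead=/ remaining=[/ num ) $]
Step 13: reduce F->( E ). Stack=[( F] ptr=6 lookahead=/ remaining=[/ num ) $]
Step 14: reduce T->F. Stack=[( T] ptr=6 lookahead=/ remaining=[/ num ) $]
Step 15: shift /. Stack=[( T /] ptr=7 lookahead=num remaining=[num ) $]
Step 16: shift num. Stack=[( T / num] ptr=8 lookahead=) remaining=[) $]
Step 17: reduce F->num. Stack=[( T / F] ptr=8 lookahead=) remaining=[) $]
Step 18: reduce T->T / F. Stack=[( T] ptr=8 lookahead=) remaining=[) $]
Step 19: reduce E->T. Stack=[( E] ptr=8 lookahead=) remaining=[) $]
Step 20: shift ). Stack=[( E )] ptr=9 lookahead=$ remaining=[$]
Step 21: reduce F->( E ). Stack=[F] ptr=9 lookahead=$ remaining=[$]
Step 22: reduce T->F. Stack=[T] ptr=9 lookahead=$ remaining=[$]
Step 23: reduce E->T. Stack=[E] ptr=9 lookahead=$ remaining=[$]
Step 24: accept. Stack=[E] ptr=9 lookahead=$ remaining=[$]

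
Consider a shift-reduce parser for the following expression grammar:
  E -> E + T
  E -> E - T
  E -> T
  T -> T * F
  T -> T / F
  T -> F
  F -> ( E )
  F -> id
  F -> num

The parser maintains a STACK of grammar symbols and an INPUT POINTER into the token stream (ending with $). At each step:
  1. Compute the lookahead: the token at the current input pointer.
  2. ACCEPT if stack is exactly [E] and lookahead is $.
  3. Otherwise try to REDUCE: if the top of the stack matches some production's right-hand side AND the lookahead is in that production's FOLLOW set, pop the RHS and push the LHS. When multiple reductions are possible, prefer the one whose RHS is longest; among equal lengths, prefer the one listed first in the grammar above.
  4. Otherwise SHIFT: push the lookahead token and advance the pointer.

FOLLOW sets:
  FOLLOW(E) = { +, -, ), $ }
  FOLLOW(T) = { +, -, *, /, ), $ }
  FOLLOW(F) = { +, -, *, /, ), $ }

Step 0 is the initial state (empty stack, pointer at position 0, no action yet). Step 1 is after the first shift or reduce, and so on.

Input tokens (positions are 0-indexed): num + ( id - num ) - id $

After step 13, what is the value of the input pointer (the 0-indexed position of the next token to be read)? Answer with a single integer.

Answer: 6

Derivation:
Step 1: shift num. Stack=[num] ptr=1 lookahead=+ remaining=[+ ( id - num ) - id $]
Step 2: reduce F->num. Stack=[F] ptr=1 lookahead=+ remaining=[+ ( id - num ) - id $]
Step 3: reduce T->F. Stack=[T] ptr=1 lookahead=+ remaining=[+ ( id - num ) - id $]
Step 4: reduce E->T. Stack=[E] ptr=1 lookahead=+ remaining=[+ ( id - num ) - id $]
Step 5: shift +. Stack=[E +] ptr=2 lookahead=( remaining=[( id - num ) - id $]
Step 6: shift (. Stack=[E + (] ptr=3 lookahead=id remaining=[id - num ) - id $]
Step 7: shift id. Stack=[E + ( id] ptr=4 lookahead=- remaining=[- num ) - id $]
Step 8: reduce F->id. Stack=[E + ( F] ptr=4 lookahead=- remaining=[- num ) - id $]
Step 9: reduce T->F. Stack=[E + ( T] ptr=4 lookahead=- remaining=[- num ) - id $]
Step 10: reduce E->T. Stack=[E + ( E] ptr=4 lookahead=- remaining=[- num ) - id $]
Step 11: shift -. Stack=[E + ( E -] ptr=5 lookahead=num remaining=[num ) - id $]
Step 12: shift num. Stack=[E + ( E - num] ptr=6 lookahead=) remaining=[) - id $]
Step 13: reduce F->num. Stack=[E + ( E - F] ptr=6 lookahead=) remaining=[) - id $]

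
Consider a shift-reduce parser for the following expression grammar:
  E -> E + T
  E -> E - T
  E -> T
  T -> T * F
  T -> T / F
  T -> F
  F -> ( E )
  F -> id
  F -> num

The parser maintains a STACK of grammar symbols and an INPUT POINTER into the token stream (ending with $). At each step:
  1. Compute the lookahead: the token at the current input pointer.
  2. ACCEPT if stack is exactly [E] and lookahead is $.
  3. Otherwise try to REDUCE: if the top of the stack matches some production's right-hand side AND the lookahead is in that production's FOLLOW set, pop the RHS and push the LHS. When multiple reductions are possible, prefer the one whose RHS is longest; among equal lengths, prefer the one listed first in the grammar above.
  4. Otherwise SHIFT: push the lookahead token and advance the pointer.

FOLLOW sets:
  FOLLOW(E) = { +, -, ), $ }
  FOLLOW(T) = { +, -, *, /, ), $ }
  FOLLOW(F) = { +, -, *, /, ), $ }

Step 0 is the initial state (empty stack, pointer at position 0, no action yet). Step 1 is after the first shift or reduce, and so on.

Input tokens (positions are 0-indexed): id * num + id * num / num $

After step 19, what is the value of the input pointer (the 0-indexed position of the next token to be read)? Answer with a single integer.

Step 1: shift id. Stack=[id] ptr=1 lookahead=* remaining=[* num + id * num / num $]
Step 2: reduce F->id. Stack=[F] ptr=1 lookahead=* remaining=[* num + id * num / num $]
Step 3: reduce T->F. Stack=[T] ptr=1 lookahead=* remaining=[* num + id * num / num $]
Step 4: shift *. Stack=[T *] ptr=2 lookahead=num remaining=[num + id * num / num $]
Step 5: shift num. Stack=[T * num] ptr=3 lookahead=+ remaining=[+ id * num / num $]
Step 6: reduce F->num. Stack=[T * F] ptr=3 lookahead=+ remaining=[+ id * num / num $]
Step 7: reduce T->T * F. Stack=[T] ptr=3 lookahead=+ remaining=[+ id * num / num $]
Step 8: reduce E->T. Stack=[E] ptr=3 lookahead=+ remaining=[+ id * num / num $]
Step 9: shift +. Stack=[E +] ptr=4 lookahead=id remaining=[id * num / num $]
Step 10: shift id. Stack=[E + id] ptr=5 lookahead=* remaining=[* num / num $]
Step 11: reduce F->id. Stack=[E + F] ptr=5 lookahead=* remaining=[* num / num $]
Step 12: reduce T->F. Stack=[E + T] ptr=5 lookahead=* remaining=[* num / num $]
Step 13: shift *. Stack=[E + T *] ptr=6 lookahead=num remaining=[num / num $]
Step 14: shift num. Stack=[E + T * num] ptr=7 lookahead=/ remaining=[/ num $]
Step 15: reduce F->num. Stack=[E + T * F] ptr=7 lookahead=/ remaining=[/ num $]
Step 16: reduce T->T * F. Stack=[E + T] ptr=7 lookahead=/ remaining=[/ num $]
Step 17: shift /. Stack=[E + T /] ptr=8 lookahead=num remaining=[num $]
Step 18: shift num. Stack=[E + T / num] ptr=9 lookahead=$ remaining=[$]
Step 19: reduce F->num. Stack=[E + T / F] ptr=9 lookahead=$ remaining=[$]

Answer: 9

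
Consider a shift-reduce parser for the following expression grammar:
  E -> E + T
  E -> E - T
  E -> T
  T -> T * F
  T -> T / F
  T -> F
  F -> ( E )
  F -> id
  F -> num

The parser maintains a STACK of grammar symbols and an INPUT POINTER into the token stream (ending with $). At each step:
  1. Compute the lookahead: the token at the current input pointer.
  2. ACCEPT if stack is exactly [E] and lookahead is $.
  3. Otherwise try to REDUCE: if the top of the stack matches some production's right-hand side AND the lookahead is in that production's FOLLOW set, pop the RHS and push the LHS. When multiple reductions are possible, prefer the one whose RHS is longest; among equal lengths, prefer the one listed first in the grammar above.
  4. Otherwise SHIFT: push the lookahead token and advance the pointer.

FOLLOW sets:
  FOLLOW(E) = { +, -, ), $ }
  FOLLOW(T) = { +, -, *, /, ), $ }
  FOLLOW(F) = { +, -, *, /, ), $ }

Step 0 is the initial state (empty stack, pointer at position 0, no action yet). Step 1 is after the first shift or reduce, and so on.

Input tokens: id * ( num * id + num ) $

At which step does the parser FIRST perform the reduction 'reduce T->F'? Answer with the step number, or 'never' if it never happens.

Step 1: shift id. Stack=[id] ptr=1 lookahead=* remaining=[* ( num * id + num ) $]
Step 2: reduce F->id. Stack=[F] ptr=1 lookahead=* remaining=[* ( num * id + num ) $]
Step 3: reduce T->F. Stack=[T] ptr=1 lookahead=* remaining=[* ( num * id + num ) $]

Answer: 3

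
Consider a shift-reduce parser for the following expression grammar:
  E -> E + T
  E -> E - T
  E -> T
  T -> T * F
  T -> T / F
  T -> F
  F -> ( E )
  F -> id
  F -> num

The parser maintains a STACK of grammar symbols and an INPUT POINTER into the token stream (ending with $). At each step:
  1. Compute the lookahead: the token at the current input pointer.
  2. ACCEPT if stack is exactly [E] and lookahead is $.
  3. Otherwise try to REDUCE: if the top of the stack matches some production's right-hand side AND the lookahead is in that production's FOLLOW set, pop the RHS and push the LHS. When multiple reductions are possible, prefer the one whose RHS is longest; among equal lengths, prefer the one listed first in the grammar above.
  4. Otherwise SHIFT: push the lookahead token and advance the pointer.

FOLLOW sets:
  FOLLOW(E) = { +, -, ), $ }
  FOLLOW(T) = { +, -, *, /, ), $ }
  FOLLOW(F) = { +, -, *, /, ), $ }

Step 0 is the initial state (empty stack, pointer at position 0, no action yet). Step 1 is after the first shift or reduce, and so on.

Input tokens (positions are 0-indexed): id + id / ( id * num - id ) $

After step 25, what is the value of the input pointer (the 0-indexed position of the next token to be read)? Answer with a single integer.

Step 1: shift id. Stack=[id] ptr=1 lookahead=+ remaining=[+ id / ( id * num - id ) $]
Step 2: reduce F->id. Stack=[F] ptr=1 lookahead=+ remaining=[+ id / ( id * num - id ) $]
Step 3: reduce T->F. Stack=[T] ptr=1 lookahead=+ remaining=[+ id / ( id * num - id ) $]
Step 4: reduce E->T. Stack=[E] ptr=1 lookahead=+ remaining=[+ id / ( id * num - id ) $]
Step 5: shift +. Stack=[E +] ptr=2 lookahead=id remaining=[id / ( id * num - id ) $]
Step 6: shift id. Stack=[E + id] ptr=3 lookahead=/ remaining=[/ ( id * num - id ) $]
Step 7: reduce F->id. Stack=[E + F] ptr=3 lookahead=/ remaining=[/ ( id * num - id ) $]
Step 8: reduce T->F. Stack=[E + T] ptr=3 lookahead=/ remaining=[/ ( id * num - id ) $]
Step 9: shift /. Stack=[E + T /] ptr=4 lookahead=( remaining=[( id * num - id ) $]
Step 10: shift (. Stack=[E + T / (] ptr=5 lookahead=id remaining=[id * num - id ) $]
Step 11: shift id. Stack=[E + T / ( id] ptr=6 lookahead=* remaining=[* num - id ) $]
Step 12: reduce F->id. Stack=[E + T / ( F] ptr=6 lookahead=* remaining=[* num - id ) $]
Step 13: reduce T->F. Stack=[E + T / ( T] ptr=6 lookahead=* remaining=[* num - id ) $]
Step 14: shift *. Stack=[E + T / ( T *] ptr=7 lookahead=num remaining=[num - id ) $]
Step 15: shift num. Stack=[E + T / ( T * num] ptr=8 lookahead=- remaining=[- id ) $]
Step 16: reduce F->num. Stack=[E + T / ( T * F] ptr=8 lookahead=- remaining=[- id ) $]
Step 17: reduce T->T * F. Stack=[E + T / ( T] ptr=8 lookahead=- remaining=[- id ) $]
Step 18: reduce E->T. Stack=[E + T / ( E] ptr=8 lookahead=- remaining=[- id ) $]
Step 19: shift -. Stack=[E + T / ( E -] ptr=9 lookahead=id remaining=[id ) $]
Step 20: shift id. Stack=[E + T / ( E - id] ptr=10 lookahead=) remaining=[) $]
Step 21: reduce F->id. Stack=[E + T / ( E - F] ptr=10 lookahead=) remaining=[) $]
Step 22: reduce T->F. Stack=[E + T / ( E - T] ptr=10 lookahead=) remaining=[) $]
Step 23: reduce E->E - T. Stack=[E + T / ( E] ptr=10 lookahead=) remaining=[) $]
Step 24: shift ). Stack=[E + T / ( E )] ptr=11 lookahead=$ remaining=[$]
Step 25: reduce F->( E ). Stack=[E + T / F] ptr=11 lookahead=$ remaining=[$]

Answer: 11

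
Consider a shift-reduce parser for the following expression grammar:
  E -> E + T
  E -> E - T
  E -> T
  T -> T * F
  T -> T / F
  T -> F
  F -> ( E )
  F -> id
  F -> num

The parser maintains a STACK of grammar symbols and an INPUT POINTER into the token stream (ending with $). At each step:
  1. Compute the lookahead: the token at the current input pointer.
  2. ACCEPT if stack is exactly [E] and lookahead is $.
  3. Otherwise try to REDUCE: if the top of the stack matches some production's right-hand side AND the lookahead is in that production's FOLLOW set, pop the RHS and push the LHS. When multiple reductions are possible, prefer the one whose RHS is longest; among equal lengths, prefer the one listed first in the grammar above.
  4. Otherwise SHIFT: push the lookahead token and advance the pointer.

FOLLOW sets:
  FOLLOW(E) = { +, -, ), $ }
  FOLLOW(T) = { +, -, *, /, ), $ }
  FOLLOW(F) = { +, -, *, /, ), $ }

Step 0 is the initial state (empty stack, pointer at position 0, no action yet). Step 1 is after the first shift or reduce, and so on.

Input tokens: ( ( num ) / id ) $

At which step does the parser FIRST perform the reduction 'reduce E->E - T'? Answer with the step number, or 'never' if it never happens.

Step 1: shift (. Stack=[(] ptr=1 lookahead=( remaining=[( num ) / id ) $]
Step 2: shift (. Stack=[( (] ptr=2 lookahead=num remaining=[num ) / id ) $]
Step 3: shift num. Stack=[( ( num] ptr=3 lookahead=) remaining=[) / id ) $]
Step 4: reduce F->num. Stack=[( ( F] ptr=3 lookahead=) remaining=[) / id ) $]
Step 5: reduce T->F. Stack=[( ( T] ptr=3 lookahead=) remaining=[) / id ) $]
Step 6: reduce E->T. Stack=[( ( E] ptr=3 lookahead=) remaining=[) / id ) $]
Step 7: shift ). Stack=[( ( E )] ptr=4 lookahead=/ remaining=[/ id ) $]
Step 8: reduce F->( E ). Stack=[( F] ptr=4 lookahead=/ remaining=[/ id ) $]
Step 9: reduce T->F. Stack=[( T] ptr=4 lookahead=/ remaining=[/ id ) $]
Step 10: shift /. Stack=[( T /] ptr=5 lookahead=id remaining=[id ) $]
Step 11: shift id. Stack=[( T / id] ptr=6 lookahead=) remaining=[) $]
Step 12: reduce F->id. Stack=[( T / F] ptr=6 lookahead=) remaining=[) $]
Step 13: reduce T->T / F. Stack=[( T] ptr=6 lookahead=) remaining=[) $]
Step 14: reduce E->T. Stack=[( E] ptr=6 lookahead=) remaining=[) $]
Step 15: shift ). Stack=[( E )] ptr=7 lookahead=$ remaining=[$]
Step 16: reduce F->( E ). Stack=[F] ptr=7 lookahead=$ remaining=[$]
Step 17: reduce T->F. Stack=[T] ptr=7 lookahead=$ remaining=[$]
Step 18: reduce E->T. Stack=[E] ptr=7 lookahead=$ remaining=[$]
Step 19: accept. Stack=[E] ptr=7 lookahead=$ remaining=[$]

Answer: never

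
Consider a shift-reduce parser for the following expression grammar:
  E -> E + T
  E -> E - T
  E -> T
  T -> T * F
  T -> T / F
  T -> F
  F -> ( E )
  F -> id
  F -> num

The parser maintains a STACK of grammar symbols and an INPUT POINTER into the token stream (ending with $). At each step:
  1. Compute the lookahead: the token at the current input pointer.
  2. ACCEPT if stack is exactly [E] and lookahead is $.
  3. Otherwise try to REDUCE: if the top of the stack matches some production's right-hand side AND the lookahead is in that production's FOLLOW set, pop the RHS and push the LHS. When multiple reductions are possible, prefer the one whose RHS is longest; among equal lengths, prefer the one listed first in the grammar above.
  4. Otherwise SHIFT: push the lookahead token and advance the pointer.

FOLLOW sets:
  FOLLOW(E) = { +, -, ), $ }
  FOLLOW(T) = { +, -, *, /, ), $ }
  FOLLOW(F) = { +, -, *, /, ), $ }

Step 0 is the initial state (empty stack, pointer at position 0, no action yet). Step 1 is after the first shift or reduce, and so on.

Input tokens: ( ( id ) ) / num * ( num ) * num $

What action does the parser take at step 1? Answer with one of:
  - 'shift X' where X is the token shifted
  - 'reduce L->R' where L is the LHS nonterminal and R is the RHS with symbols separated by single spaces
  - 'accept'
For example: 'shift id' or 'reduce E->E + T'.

Answer: shift (

Derivation:
Step 1: shift (. Stack=[(] ptr=1 lookahead=( remaining=[( id ) ) / num * ( num ) * num $]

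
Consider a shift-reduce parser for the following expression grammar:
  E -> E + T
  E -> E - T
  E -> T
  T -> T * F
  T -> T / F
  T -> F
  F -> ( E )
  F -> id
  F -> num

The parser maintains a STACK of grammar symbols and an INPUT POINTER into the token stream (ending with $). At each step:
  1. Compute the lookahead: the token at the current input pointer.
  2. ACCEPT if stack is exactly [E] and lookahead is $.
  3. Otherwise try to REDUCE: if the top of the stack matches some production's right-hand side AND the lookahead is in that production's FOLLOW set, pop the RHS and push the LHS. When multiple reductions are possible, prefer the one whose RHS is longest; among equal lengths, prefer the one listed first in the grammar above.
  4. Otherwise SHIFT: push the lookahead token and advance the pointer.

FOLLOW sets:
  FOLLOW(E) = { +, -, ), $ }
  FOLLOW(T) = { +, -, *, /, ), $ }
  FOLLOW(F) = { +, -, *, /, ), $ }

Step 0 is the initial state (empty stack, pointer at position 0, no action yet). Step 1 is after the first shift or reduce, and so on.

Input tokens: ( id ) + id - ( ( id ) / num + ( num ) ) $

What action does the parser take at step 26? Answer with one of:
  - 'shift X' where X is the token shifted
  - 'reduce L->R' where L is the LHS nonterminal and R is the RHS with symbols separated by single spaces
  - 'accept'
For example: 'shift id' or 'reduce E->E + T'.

Step 1: shift (. Stack=[(] ptr=1 lookahead=id remaining=[id ) + id - ( ( id ) / num + ( num ) ) $]
Step 2: shift id. Stack=[( id] ptr=2 lookahead=) remaining=[) + id - ( ( id ) / num + ( num ) ) $]
Step 3: reduce F->id. Stack=[( F] ptr=2 lookahead=) remaining=[) + id - ( ( id ) / num + ( num ) ) $]
Step 4: reduce T->F. Stack=[( T] ptr=2 lookahead=) remaining=[) + id - ( ( id ) / num + ( num ) ) $]
Step 5: reduce E->T. Stack=[( E] ptr=2 lookahead=) remaining=[) + id - ( ( id ) / num + ( num ) ) $]
Step 6: shift ). Stack=[( E )] ptr=3 lookahead=+ remaining=[+ id - ( ( id ) / num + ( num ) ) $]
Step 7: reduce F->( E ). Stack=[F] ptr=3 lookahead=+ remaining=[+ id - ( ( id ) / num + ( num ) ) $]
Step 8: reduce T->F. Stack=[T] ptr=3 lookahead=+ remaining=[+ id - ( ( id ) / num + ( num ) ) $]
Step 9: reduce E->T. Stack=[E] ptr=3 lookahead=+ remaining=[+ id - ( ( id ) / num + ( num ) ) $]
Step 10: shift +. Stack=[E +] ptr=4 lookahead=id remaining=[id - ( ( id ) / num + ( num ) ) $]
Step 11: shift id. Stack=[E + id] ptr=5 lookahead=- remaining=[- ( ( id ) / num + ( num ) ) $]
Step 12: reduce F->id. Stack=[E + F] ptr=5 lookahead=- remaining=[- ( ( id ) / num + ( num ) ) $]
Step 13: reduce T->F. Stack=[E + T] ptr=5 lookahead=- remaining=[- ( ( id ) / num + ( num ) ) $]
Step 14: reduce E->E + T. Stack=[E] ptr=5 lookahead=- remaining=[- ( ( id ) / num + ( num ) ) $]
Step 15: shift -. Stack=[E -] ptr=6 lookahead=( remaining=[( ( id ) / num + ( num ) ) $]
Step 16: shift (. Stack=[E - (] ptr=7 lookahead=( remaining=[( id ) / num + ( num ) ) $]
Step 17: shift (. Stack=[E - ( (] ptr=8 lookahead=id remaining=[id ) / num + ( num ) ) $]
Step 18: shift id. Stack=[E - ( ( id] ptr=9 lookahead=) remaining=[) / num + ( num ) ) $]
Step 19: reduce F->id. Stack=[E - ( ( F] ptr=9 lookahead=) remaining=[) / num + ( num ) ) $]
Step 20: reduce T->F. Stack=[E - ( ( T] ptr=9 lookahead=) remaining=[) / num + ( num ) ) $]
Step 21: reduce E->T. Stack=[E - ( ( E] ptr=9 lookahead=) remaining=[) / num + ( num ) ) $]
Step 22: shift ). Stack=[E - ( ( E )] ptr=10 lookahead=/ remaining=[/ num + ( num ) ) $]
Step 23: reduce F->( E ). Stack=[E - ( F] ptr=10 lookahead=/ remaining=[/ num + ( num ) ) $]
Step 24: reduce T->F. Stack=[E - ( T] ptr=10 lookahead=/ remaining=[/ num + ( num ) ) $]
Step 25: shift /. Stack=[E - ( T /] ptr=11 lookahead=num remaining=[num + ( num ) ) $]
Step 26: shift num. Stack=[E - ( T / num] ptr=12 lookahead=+ remaining=[+ ( num ) ) $]

Answer: shift num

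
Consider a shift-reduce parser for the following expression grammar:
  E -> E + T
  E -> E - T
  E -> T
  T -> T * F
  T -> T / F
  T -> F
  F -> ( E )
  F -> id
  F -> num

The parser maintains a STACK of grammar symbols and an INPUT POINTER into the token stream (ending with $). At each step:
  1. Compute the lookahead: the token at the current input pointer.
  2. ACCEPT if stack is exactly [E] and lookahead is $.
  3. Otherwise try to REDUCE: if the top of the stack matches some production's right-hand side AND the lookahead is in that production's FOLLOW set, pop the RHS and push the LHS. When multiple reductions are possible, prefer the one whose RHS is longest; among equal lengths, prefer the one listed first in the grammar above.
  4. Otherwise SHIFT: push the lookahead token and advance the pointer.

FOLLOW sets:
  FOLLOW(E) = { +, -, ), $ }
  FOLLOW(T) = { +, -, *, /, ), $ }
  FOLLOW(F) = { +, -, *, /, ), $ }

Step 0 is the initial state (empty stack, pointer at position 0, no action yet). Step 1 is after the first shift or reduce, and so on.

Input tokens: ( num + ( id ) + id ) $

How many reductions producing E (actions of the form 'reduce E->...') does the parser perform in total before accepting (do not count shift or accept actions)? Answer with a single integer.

Answer: 5

Derivation:
Step 1: shift (. Stack=[(] ptr=1 lookahead=num remaining=[num + ( id ) + id ) $]
Step 2: shift num. Stack=[( num] ptr=2 lookahead=+ remaining=[+ ( id ) + id ) $]
Step 3: reduce F->num. Stack=[( F] ptr=2 lookahead=+ remaining=[+ ( id ) + id ) $]
Step 4: reduce T->F. Stack=[( T] ptr=2 lookahead=+ remaining=[+ ( id ) + id ) $]
Step 5: reduce E->T. Stack=[( E] ptr=2 lookahead=+ remaining=[+ ( id ) + id ) $]
Step 6: shift +. Stack=[( E +] ptr=3 lookahead=( remaining=[( id ) + id ) $]
Step 7: shift (. Stack=[( E + (] ptr=4 lookahead=id remaining=[id ) + id ) $]
Step 8: shift id. Stack=[( E + ( id] ptr=5 lookahead=) remaining=[) + id ) $]
Step 9: reduce F->id. Stack=[( E + ( F] ptr=5 lookahead=) remaining=[) + id ) $]
Step 10: reduce T->F. Stack=[( E + ( T] ptr=5 lookahead=) remaining=[) + id ) $]
Step 11: reduce E->T. Stack=[( E + ( E] ptr=5 lookahead=) remaining=[) + id ) $]
Step 12: shift ). Stack=[( E + ( E )] ptr=6 lookahead=+ remaining=[+ id ) $]
Step 13: reduce F->( E ). Stack=[( E + F] ptr=6 lookahead=+ remaining=[+ id ) $]
Step 14: reduce T->F. Stack=[( E + T] ptr=6 lookahead=+ remaining=[+ id ) $]
Step 15: reduce E->E + T. Stack=[( E] ptr=6 lookahead=+ remaining=[+ id ) $]
Step 16: shift +. Stack=[( E +] ptr=7 lookahead=id remaining=[id ) $]
Step 17: shift id. Stack=[( E + id] ptr=8 lookahead=) remaining=[) $]
Step 18: reduce F->id. Stack=[( E + F] ptr=8 lookahead=) remaining=[) $]
Step 19: reduce T->F. Stack=[( E + T] ptr=8 lookahead=) remaining=[) $]
Step 20: reduce E->E + T. Stack=[( E] ptr=8 lookahead=) remaining=[) $]
Step 21: shift ). Stack=[( E )] ptr=9 lookahead=$ remaining=[$]
Step 22: reduce F->( E ). Stack=[F] ptr=9 lookahead=$ remaining=[$]
Step 23: reduce T->F. Stack=[T] ptr=9 lookahead=$ remaining=[$]
Step 24: reduce E->T. Stack=[E] ptr=9 lookahead=$ remaining=[$]
Step 25: accept. Stack=[E] ptr=9 lookahead=$ remaining=[$]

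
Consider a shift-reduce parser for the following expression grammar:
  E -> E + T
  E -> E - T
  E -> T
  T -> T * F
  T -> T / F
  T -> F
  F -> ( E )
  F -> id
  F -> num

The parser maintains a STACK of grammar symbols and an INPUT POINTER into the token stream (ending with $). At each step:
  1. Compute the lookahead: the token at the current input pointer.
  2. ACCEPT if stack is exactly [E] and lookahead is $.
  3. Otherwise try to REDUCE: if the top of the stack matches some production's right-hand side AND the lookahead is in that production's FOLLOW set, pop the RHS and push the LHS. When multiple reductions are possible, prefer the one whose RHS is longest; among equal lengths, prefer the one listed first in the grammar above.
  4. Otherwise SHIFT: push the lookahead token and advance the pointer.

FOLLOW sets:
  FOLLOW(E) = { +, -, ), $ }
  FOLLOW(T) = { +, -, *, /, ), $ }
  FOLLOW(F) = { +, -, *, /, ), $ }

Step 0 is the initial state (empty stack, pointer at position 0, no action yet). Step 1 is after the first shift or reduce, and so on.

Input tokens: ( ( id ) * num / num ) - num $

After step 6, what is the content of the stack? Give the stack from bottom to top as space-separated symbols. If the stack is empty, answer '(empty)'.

Step 1: shift (. Stack=[(] ptr=1 lookahead=( remaining=[( id ) * num / num ) - num $]
Step 2: shift (. Stack=[( (] ptr=2 lookahead=id remaining=[id ) * num / num ) - num $]
Step 3: shift id. Stack=[( ( id] ptr=3 lookahead=) remaining=[) * num / num ) - num $]
Step 4: reduce F->id. Stack=[( ( F] ptr=3 lookahead=) remaining=[) * num / num ) - num $]
Step 5: reduce T->F. Stack=[( ( T] ptr=3 lookahead=) remaining=[) * num / num ) - num $]
Step 6: reduce E->T. Stack=[( ( E] ptr=3 lookahead=) remaining=[) * num / num ) - num $]

Answer: ( ( E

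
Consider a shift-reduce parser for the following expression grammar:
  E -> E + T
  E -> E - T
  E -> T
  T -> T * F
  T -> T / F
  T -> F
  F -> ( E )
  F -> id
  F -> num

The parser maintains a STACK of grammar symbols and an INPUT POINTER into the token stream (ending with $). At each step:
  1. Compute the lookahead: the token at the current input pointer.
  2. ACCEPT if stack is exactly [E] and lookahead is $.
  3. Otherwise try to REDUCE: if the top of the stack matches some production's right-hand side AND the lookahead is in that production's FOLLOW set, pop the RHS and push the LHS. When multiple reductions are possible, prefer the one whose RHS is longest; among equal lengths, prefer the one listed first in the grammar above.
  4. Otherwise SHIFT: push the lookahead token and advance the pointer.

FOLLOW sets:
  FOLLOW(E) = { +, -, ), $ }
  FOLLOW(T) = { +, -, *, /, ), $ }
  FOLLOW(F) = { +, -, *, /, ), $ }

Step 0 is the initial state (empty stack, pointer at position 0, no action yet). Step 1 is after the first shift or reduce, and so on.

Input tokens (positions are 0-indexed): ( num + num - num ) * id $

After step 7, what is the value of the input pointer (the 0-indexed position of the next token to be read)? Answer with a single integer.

Answer: 4

Derivation:
Step 1: shift (. Stack=[(] ptr=1 lookahead=num remaining=[num + num - num ) * id $]
Step 2: shift num. Stack=[( num] ptr=2 lookahead=+ remaining=[+ num - num ) * id $]
Step 3: reduce F->num. Stack=[( F] ptr=2 lookahead=+ remaining=[+ num - num ) * id $]
Step 4: reduce T->F. Stack=[( T] ptr=2 lookahead=+ remaining=[+ num - num ) * id $]
Step 5: reduce E->T. Stack=[( E] ptr=2 lookahead=+ remaining=[+ num - num ) * id $]
Step 6: shift +. Stack=[( E +] ptr=3 lookahead=num remaining=[num - num ) * id $]
Step 7: shift num. Stack=[( E + num] ptr=4 lookahead=- remaining=[- num ) * id $]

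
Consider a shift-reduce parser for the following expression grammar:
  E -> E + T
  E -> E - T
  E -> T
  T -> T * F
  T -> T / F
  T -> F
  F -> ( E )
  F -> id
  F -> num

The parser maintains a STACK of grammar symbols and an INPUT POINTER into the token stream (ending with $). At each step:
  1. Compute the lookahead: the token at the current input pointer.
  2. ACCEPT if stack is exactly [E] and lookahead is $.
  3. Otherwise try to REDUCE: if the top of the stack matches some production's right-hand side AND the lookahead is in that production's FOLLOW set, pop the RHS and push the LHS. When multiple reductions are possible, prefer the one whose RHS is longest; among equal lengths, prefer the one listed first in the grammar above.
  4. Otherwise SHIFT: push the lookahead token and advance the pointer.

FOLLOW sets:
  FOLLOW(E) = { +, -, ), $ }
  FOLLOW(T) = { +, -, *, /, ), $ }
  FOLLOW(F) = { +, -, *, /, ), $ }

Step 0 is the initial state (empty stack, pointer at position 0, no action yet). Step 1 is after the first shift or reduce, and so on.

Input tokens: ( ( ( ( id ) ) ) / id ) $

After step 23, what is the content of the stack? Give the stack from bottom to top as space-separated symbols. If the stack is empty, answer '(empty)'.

Step 1: shift (. Stack=[(] ptr=1 lookahead=( remaining=[( ( ( id ) ) ) / id ) $]
Step 2: shift (. Stack=[( (] ptr=2 lookahead=( remaining=[( ( id ) ) ) / id ) $]
Step 3: shift (. Stack=[( ( (] ptr=3 lookahead=( remaining=[( id ) ) ) / id ) $]
Step 4: shift (. Stack=[( ( ( (] ptr=4 lookahead=id remaining=[id ) ) ) / id ) $]
Step 5: shift id. Stack=[( ( ( ( id] ptr=5 lookahead=) remaining=[) ) ) / id ) $]
Step 6: reduce F->id. Stack=[( ( ( ( F] ptr=5 lookahead=) remaining=[) ) ) / id ) $]
Step 7: reduce T->F. Stack=[( ( ( ( T] ptr=5 lookahead=) remaining=[) ) ) / id ) $]
Step 8: reduce E->T. Stack=[( ( ( ( E] ptr=5 lookahead=) remaining=[) ) ) / id ) $]
Step 9: shift ). Stack=[( ( ( ( E )] ptr=6 lookahead=) remaining=[) ) / id ) $]
Step 10: reduce F->( E ). Stack=[( ( ( F] ptr=6 lookahead=) remaining=[) ) / id ) $]
Step 11: reduce T->F. Stack=[( ( ( T] ptr=6 lookahead=) remaining=[) ) / id ) $]
Step 12: reduce E->T. Stack=[( ( ( E] ptr=6 lookahead=) remaining=[) ) / id ) $]
Step 13: shift ). Stack=[( ( ( E )] ptr=7 lookahead=) remaining=[) / id ) $]
Step 14: reduce F->( E ). Stack=[( ( F] ptr=7 lookahead=) remaining=[) / id ) $]
Step 15: reduce T->F. Stack=[( ( T] ptr=7 lookahead=) remaining=[) / id ) $]
Step 16: reduce E->T. Stack=[( ( E] ptr=7 lookahead=) remaining=[) / id ) $]
Step 17: shift ). Stack=[( ( E )] ptr=8 lookahead=/ remaining=[/ id ) $]
Step 18: reduce F->( E ). Stack=[( F] ptr=8 lookahead=/ remaining=[/ id ) $]
Step 19: reduce T->F. Stack=[( T] ptr=8 lookahead=/ remaining=[/ id ) $]
Step 20: shift /. Stack=[( T /] ptr=9 lookahead=id remaining=[id ) $]
Step 21: shift id. Stack=[( T / id] ptr=10 lookahead=) remaining=[) $]
Step 22: reduce F->id. Stack=[( T / F] ptr=10 lookahead=) remaining=[) $]
Step 23: reduce T->T / F. Stack=[( T] ptr=10 lookahead=) remaining=[) $]

Answer: ( T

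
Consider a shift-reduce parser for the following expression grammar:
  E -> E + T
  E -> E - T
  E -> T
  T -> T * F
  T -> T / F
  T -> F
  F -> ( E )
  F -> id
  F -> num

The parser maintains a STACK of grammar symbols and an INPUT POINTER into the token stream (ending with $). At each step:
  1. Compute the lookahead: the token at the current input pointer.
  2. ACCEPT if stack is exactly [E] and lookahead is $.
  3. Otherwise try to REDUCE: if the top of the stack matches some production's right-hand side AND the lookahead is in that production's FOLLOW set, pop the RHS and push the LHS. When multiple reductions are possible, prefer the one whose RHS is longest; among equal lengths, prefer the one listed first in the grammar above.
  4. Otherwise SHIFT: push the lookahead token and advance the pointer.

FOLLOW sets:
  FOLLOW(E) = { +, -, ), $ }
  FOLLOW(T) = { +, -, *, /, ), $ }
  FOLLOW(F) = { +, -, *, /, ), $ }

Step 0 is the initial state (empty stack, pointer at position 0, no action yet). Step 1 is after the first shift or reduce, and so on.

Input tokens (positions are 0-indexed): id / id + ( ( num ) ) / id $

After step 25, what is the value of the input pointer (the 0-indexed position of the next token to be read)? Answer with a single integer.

Step 1: shift id. Stack=[id] ptr=1 lookahead=/ remaining=[/ id + ( ( num ) ) / id $]
Step 2: reduce F->id. Stack=[F] ptr=1 lookahead=/ remaining=[/ id + ( ( num ) ) / id $]
Step 3: reduce T->F. Stack=[T] ptr=1 lookahead=/ remaining=[/ id + ( ( num ) ) / id $]
Step 4: shift /. Stack=[T /] ptr=2 lookahead=id remaining=[id + ( ( num ) ) / id $]
Step 5: shift id. Stack=[T / id] ptr=3 lookahead=+ remaining=[+ ( ( num ) ) / id $]
Step 6: reduce F->id. Stack=[T / F] ptr=3 lookahead=+ remaining=[+ ( ( num ) ) / id $]
Step 7: reduce T->T / F. Stack=[T] ptr=3 lookahead=+ remaining=[+ ( ( num ) ) / id $]
Step 8: reduce E->T. Stack=[E] ptr=3 lookahead=+ remaining=[+ ( ( num ) ) / id $]
Step 9: shift +. Stack=[E +] ptr=4 lookahead=( remaining=[( ( num ) ) / id $]
Step 10: shift (. Stack=[E + (] ptr=5 lookahead=( remaining=[( num ) ) / id $]
Step 11: shift (. Stack=[E + ( (] ptr=6 lookahead=num remaining=[num ) ) / id $]
Step 12: shift num. Stack=[E + ( ( num] ptr=7 lookahead=) remaining=[) ) / id $]
Step 13: reduce F->num. Stack=[E + ( ( F] ptr=7 lookahead=) remaining=[) ) / id $]
Step 14: reduce T->F. Stack=[E + ( ( T] ptr=7 lookahead=) remaining=[) ) / id $]
Step 15: reduce E->T. Stack=[E + ( ( E] ptr=7 lookahead=) remaining=[) ) / id $]
Step 16: shift ). Stack=[E + ( ( E )] ptr=8 lookahead=) remaining=[) / id $]
Step 17: reduce F->( E ). Stack=[E + ( F] ptr=8 lookahead=) remaining=[) / id $]
Step 18: reduce T->F. Stack=[E + ( T] ptr=8 lookahead=) remaining=[) / id $]
Step 19: reduce E->T. Stack=[E + ( E] ptr=8 lookahead=) remaining=[) / id $]
Step 20: shift ). Stack=[E + ( E )] ptr=9 lookahead=/ remaining=[/ id $]
Step 21: reduce F->( E ). Stack=[E + F] ptr=9 lookahead=/ remaining=[/ id $]
Step 22: reduce T->F. Stack=[E + T] ptr=9 lookahead=/ remaining=[/ id $]
Step 23: shift /. Stack=[E + T /] ptr=10 lookahead=id remaining=[id $]
Step 24: shift id. Stack=[E + T / id] ptr=11 lookahead=$ remaining=[$]
Step 25: reduce F->id. Stack=[E + T / F] ptr=11 lookahead=$ remaining=[$]

Answer: 11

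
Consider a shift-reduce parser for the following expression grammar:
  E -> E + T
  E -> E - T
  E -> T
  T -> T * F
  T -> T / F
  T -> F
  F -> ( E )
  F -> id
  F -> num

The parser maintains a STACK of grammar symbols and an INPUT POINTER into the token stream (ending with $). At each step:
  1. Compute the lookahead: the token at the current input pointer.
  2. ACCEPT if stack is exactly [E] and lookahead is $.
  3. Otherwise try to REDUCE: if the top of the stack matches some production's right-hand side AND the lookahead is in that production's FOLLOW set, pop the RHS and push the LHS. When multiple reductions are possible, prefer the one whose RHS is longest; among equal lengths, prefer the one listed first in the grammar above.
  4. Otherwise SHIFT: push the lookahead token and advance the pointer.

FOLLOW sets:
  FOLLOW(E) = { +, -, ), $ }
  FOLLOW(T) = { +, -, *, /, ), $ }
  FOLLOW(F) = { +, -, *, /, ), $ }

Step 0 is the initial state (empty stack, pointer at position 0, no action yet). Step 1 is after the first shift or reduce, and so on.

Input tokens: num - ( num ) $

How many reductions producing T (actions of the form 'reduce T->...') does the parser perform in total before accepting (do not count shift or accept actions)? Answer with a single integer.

Answer: 3

Derivation:
Step 1: shift num. Stack=[num] ptr=1 lookahead=- remaining=[- ( num ) $]
Step 2: reduce F->num. Stack=[F] ptr=1 lookahead=- remaining=[- ( num ) $]
Step 3: reduce T->F. Stack=[T] ptr=1 lookahead=- remaining=[- ( num ) $]
Step 4: reduce E->T. Stack=[E] ptr=1 lookahead=- remaining=[- ( num ) $]
Step 5: shift -. Stack=[E -] ptr=2 lookahead=( remaining=[( num ) $]
Step 6: shift (. Stack=[E - (] ptr=3 lookahead=num remaining=[num ) $]
Step 7: shift num. Stack=[E - ( num] ptr=4 lookahead=) remaining=[) $]
Step 8: reduce F->num. Stack=[E - ( F] ptr=4 lookahead=) remaining=[) $]
Step 9: reduce T->F. Stack=[E - ( T] ptr=4 lookahead=) remaining=[) $]
Step 10: reduce E->T. Stack=[E - ( E] ptr=4 lookahead=) remaining=[) $]
Step 11: shift ). Stack=[E - ( E )] ptr=5 lookahead=$ remaining=[$]
Step 12: reduce F->( E ). Stack=[E - F] ptr=5 lookahead=$ remaining=[$]
Step 13: reduce T->F. Stack=[E - T] ptr=5 lookahead=$ remaining=[$]
Step 14: reduce E->E - T. Stack=[E] ptr=5 lookahead=$ remaining=[$]
Step 15: accept. Stack=[E] ptr=5 lookahead=$ remaining=[$]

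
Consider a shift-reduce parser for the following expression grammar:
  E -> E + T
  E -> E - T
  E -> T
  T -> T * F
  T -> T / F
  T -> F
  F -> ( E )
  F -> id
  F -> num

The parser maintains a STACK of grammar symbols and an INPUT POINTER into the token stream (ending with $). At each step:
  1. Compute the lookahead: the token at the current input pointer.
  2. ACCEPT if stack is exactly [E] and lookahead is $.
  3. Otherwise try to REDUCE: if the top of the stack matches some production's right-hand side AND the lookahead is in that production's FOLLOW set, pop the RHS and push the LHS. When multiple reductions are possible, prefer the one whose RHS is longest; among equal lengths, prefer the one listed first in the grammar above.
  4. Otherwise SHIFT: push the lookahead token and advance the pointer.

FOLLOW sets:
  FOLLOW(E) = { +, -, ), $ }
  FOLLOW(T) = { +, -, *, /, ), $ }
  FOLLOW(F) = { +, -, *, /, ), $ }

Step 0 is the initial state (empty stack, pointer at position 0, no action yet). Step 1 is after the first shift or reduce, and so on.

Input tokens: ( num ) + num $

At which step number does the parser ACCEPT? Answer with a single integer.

Answer: 15

Derivation:
Step 1: shift (. Stack=[(] ptr=1 lookahead=num remaining=[num ) + num $]
Step 2: shift num. Stack=[( num] ptr=2 lookahead=) remaining=[) + num $]
Step 3: reduce F->num. Stack=[( F] ptr=2 lookahead=) remaining=[) + num $]
Step 4: reduce T->F. Stack=[( T] ptr=2 lookahead=) remaining=[) + num $]
Step 5: reduce E->T. Stack=[( E] ptr=2 lookahead=) remaining=[) + num $]
Step 6: shift ). Stack=[( E )] ptr=3 lookahead=+ remaining=[+ num $]
Step 7: reduce F->( E ). Stack=[F] ptr=3 lookahead=+ remaining=[+ num $]
Step 8: reduce T->F. Stack=[T] ptr=3 lookahead=+ remaining=[+ num $]
Step 9: reduce E->T. Stack=[E] ptr=3 lookahead=+ remaining=[+ num $]
Step 10: shift +. Stack=[E +] ptr=4 lookahead=num remaining=[num $]
Step 11: shift num. Stack=[E + num] ptr=5 lookahead=$ remaining=[$]
Step 12: reduce F->num. Stack=[E + F] ptr=5 lookahead=$ remaining=[$]
Step 13: reduce T->F. Stack=[E + T] ptr=5 lookahead=$ remaining=[$]
Step 14: reduce E->E + T. Stack=[E] ptr=5 lookahead=$ remaining=[$]
Step 15: accept. Stack=[E] ptr=5 lookahead=$ remaining=[$]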